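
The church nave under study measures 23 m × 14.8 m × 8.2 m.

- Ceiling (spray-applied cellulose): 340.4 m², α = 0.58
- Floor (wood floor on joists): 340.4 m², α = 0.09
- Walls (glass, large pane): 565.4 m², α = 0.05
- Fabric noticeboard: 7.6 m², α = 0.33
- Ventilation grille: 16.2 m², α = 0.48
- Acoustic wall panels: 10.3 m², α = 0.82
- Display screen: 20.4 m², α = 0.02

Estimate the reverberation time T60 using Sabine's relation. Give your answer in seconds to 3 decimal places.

Equivalent absorption area: A = 340.4·0.58 + 340.4·0.09 + 565.4·0.05 + 7.6·0.33 + 16.2·0.48 + 10.3·0.82 + 20.4·0.02 = 275.476 m².
Room volume: 2791.28 m³.
RT60 = 0.161 · V / A = 0.161 × 2791.28 / 275.476 = 1.631 s.

1.631 s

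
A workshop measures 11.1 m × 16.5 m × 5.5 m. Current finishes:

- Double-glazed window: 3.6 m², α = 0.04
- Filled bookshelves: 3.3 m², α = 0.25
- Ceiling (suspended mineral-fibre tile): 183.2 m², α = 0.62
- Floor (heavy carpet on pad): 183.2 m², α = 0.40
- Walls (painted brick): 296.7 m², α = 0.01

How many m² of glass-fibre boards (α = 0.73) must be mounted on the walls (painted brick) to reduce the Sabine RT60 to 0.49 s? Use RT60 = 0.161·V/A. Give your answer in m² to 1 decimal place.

Summing Sᵢαᵢ: 0.144 + 0.825 + 113.584 + 73.280 + 2.967 → A₁ = 190.800 sabins.
Required A₂ = 0.161·1007.325/0.49 = 330.978 sabins.
ΔA needed = 330.978 − 190.800 = 140.178 sabins.
Net gain per m²: Δα = 0.73 − 0.01 = 0.72.
Area = ΔA/Δα = 140.178/0.72 = 194.7 m².

194.7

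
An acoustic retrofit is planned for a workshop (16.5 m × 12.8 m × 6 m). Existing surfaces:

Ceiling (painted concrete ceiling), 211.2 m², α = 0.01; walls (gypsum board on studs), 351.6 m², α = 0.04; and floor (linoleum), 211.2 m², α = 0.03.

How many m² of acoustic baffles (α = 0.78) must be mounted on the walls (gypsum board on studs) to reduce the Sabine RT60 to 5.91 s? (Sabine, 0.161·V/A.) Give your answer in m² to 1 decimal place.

Equivalent absorption area: A₁ = 211.2*0.01 + 351.6*0.04 + 211.2*0.03 = 22.512 m².
V = 1267.2 m³. Target absorption A₂ = 0.161 × 1267.2 / 5.91 = 34.521 sabins.
ΔA needed = 34.521 − 22.512 = 12.009 sabins.
Net gain per m²: Δα = 0.78 − 0.04 = 0.74.
Panel area = 12.009 / 0.74 = 16.2 m².

16.2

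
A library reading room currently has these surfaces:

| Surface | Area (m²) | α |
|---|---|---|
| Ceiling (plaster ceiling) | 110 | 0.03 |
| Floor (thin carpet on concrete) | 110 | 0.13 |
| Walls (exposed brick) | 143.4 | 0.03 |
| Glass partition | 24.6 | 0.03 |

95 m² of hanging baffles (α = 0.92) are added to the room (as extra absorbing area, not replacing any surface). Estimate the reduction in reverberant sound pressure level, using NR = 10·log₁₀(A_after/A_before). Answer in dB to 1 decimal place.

Summing Sᵢαᵢ: 3.300 + 14.300 + 4.302 + 0.738 → A_before = 22.640 sabins.
Treatment contributes 95·0.92 = 87.400 sabins.
New total A_after = 110.040 sabins.
NR = 10·log₁₀(110.040/22.640) = 6.9 dB.

6.9 dB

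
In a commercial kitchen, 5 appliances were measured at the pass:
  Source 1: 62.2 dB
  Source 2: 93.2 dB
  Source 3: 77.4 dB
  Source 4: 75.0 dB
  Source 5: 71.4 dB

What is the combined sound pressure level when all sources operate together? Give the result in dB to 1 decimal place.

93.4 dB

Converting to relative power and adding: 10^(62.2/10) + 10^(93.2/10) + 10^(77.4/10) + 10^(75.0/10) + 10^(71.4/10) = 2.191e+09.
Back to dB: 10·log₁₀ Σ = 93.4 dB.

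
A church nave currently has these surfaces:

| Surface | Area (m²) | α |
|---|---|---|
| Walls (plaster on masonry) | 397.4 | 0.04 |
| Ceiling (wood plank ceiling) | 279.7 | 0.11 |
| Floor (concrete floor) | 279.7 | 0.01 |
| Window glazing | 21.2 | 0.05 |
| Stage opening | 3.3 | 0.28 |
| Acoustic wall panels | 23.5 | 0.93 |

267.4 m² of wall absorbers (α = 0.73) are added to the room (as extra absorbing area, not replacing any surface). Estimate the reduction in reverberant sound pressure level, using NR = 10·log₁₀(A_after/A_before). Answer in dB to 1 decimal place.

5.6 dB

Total absorption A_before = 397.4·0.04 + 279.7·0.11 + 279.7·0.01 + 21.2·0.05 + 3.3·0.28 + 23.5·0.93
  = 15.896 + 30.767 + 2.797 + 1.060 + 0.924 + 21.855 = 73.299 m² sabins.
Added absorption = 267.4 × 0.73 = 195.202 sabins.
A_after = 73.299 + 195.202 = 268.501 sabins.
Reduction = 10 log₁₀(A_after/A_before) = 10 log₁₀(3.6631) = 5.6 dB.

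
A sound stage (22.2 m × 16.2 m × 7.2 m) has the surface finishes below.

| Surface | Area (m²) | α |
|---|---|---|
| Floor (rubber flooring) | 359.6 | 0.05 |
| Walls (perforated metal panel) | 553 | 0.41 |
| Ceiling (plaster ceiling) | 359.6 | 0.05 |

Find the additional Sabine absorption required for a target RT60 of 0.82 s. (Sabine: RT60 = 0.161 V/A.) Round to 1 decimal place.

245.7 sabins

Equivalent absorption area: A₁ = 359.6×0.05 + 553×0.41 + 359.6×0.05 = 262.690 m².
For T = 0.82 s, need A₂ = 0.161·V/T = 0.161·2589.408/0.82 = 508.408 sabins.
Additional absorption ΔA = 508.408 − 262.690 = 245.7 sabins.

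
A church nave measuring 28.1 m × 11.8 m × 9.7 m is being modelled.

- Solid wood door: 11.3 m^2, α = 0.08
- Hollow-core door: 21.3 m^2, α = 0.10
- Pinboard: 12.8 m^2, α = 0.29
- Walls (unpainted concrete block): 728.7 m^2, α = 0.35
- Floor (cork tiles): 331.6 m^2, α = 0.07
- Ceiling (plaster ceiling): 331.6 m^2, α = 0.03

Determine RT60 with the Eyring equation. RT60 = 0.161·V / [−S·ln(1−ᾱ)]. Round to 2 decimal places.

S = Σ Sᵢ = 1437.3 m^2.
Σ(Sᵢαᵢ) = 11.3×0.08 + 21.3×0.10 + 12.8×0.29 + 728.7×0.35 + 331.6×0.07 + 331.6×0.03 = 294.951.
Mean coefficient ᾱ = A/S = 0.2052.
Eyring denominator: −S ln(1−ᾱ) = 330.097.
V = 28.1 × 11.8 × 9.7 = 3216.326 m³.
T = 0.161·V/[−S·ln(1−ᾱ)] = 0.161·3216.326/330.097 = 1.57 s.

1.57 s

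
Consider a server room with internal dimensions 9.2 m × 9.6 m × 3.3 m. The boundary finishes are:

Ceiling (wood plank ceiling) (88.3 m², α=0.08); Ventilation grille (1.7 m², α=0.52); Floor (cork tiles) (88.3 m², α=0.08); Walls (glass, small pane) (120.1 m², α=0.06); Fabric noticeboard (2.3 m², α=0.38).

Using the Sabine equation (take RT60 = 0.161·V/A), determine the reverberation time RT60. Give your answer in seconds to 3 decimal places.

A = Σ Sᵢαᵢ = 88.3×0.08 + 1.7×0.52 + 88.3×0.08 + 120.1×0.06 + 2.3×0.38 = 23.092 sabins.
Volume V = 9.2 × 9.6 × 3.3 = 291.456 m³.
T = 0.161 V/A = 0.161·291.456/23.092 = 2.032 s.

2.032 s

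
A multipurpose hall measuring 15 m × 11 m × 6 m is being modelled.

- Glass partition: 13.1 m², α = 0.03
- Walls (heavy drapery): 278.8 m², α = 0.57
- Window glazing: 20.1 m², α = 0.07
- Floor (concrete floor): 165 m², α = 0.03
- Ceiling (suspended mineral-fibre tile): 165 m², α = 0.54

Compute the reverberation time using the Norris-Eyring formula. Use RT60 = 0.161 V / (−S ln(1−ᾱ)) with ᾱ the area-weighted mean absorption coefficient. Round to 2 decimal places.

0.49 s

S = Σ Sᵢ = 642.0 m².
Σ(Sᵢαᵢ) = 13.1·0.03 + 278.8·0.57 + 20.1·0.07 + 165·0.03 + 165·0.54 = 254.766.
Mean coefficient ᾱ = A/S = 0.3968.
−S·ln(1−ᾱ) = −642.0 × ln(1 − 0.3968) = 324.535.
V = 15 × 11 × 6 = 990 m³.
RT60 = 0.161 × 990 / 324.535 = 0.49 s.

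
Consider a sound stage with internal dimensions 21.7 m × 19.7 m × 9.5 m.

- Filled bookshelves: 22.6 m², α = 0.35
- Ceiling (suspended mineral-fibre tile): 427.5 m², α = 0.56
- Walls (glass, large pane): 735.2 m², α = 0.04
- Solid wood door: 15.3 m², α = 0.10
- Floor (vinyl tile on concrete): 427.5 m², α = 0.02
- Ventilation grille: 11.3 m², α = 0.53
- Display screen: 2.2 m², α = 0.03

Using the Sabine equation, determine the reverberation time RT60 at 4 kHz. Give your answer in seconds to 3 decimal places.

2.233 seconds

Equivalent absorption area: A = 22.6*0.35 + 427.5*0.56 + 735.2*0.04 + 15.3*0.10 + 427.5*0.02 + 11.3*0.53 + 2.2*0.03 = 292.853 m².
Room volume: 4061.155 m³.
RT60 = 0.161 · V / A = 0.161 × 4061.155 / 292.853 = 2.233 s.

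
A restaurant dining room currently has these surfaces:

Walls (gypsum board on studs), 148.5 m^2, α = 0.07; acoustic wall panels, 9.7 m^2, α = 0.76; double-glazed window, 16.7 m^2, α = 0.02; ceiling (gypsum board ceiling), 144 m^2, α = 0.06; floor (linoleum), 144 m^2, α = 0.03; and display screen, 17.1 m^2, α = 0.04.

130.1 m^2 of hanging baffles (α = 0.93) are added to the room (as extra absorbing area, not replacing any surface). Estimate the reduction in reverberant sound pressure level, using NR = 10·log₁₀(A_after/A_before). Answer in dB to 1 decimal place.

Summing Sᵢαᵢ: 10.395 + 7.372 + 0.334 + 8.640 + 4.320 + 0.684 → A_before = 31.745 sabins.
Treatment contributes 130.1·0.93 = 120.993 sabins.
A_after = 31.745 + 120.993 = 152.738 sabins.
NR = 10·log₁₀(152.738/31.745) = 6.8 dB.

6.8 dB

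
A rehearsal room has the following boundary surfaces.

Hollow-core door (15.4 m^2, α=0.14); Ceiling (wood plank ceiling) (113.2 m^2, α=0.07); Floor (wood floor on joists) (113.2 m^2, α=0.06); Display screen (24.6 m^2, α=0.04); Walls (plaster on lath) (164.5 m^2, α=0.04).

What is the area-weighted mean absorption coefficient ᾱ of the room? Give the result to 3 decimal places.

Total surface area S = 430.9 m^2.
A = 15.4*0.14 + 113.2*0.07 + 113.2*0.06 + 24.6*0.04 + 164.5*0.04 = 24.436 sabins.
ᾱ = A/S = 0.057.

0.057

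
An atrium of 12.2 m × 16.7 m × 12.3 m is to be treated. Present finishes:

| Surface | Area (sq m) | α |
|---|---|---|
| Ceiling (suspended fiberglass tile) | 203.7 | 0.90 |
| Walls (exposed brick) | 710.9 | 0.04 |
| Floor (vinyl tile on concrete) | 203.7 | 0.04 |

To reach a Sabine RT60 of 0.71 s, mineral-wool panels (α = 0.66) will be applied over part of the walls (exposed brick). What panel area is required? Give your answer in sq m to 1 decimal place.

Total absorption A₁ = 203.7*0.90 + 710.9*0.04 + 203.7*0.04
  = 183.330 + 28.436 + 8.148 = 219.914 sq m sabins.
Required A₂ = 0.161·2506.002/0.71 = 568.262 sabins.
ΔA needed = 568.262 − 219.914 = 348.348 sabins.
Each sq m of panel replacing the walls (exposed brick) adds (0.66 − 0.04) = 0.62 sabins.
Panel area = 348.348 / 0.62 = 561.9 sq m.

561.9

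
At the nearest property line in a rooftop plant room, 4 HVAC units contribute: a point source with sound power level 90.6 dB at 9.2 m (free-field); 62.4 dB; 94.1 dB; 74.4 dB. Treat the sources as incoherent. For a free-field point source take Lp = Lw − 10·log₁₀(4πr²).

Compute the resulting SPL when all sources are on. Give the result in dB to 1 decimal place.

94.2 dB

Source at 9.2 m: Lp = 90.6 − 10·log₁₀(4π·9.2²) = 90.6 − 10·log₁₀(1063.618) = 60.3 dB.
Σ 10^(Lᵢ/10) = 2.601e+09.
Combined level = 10 log₁₀(2.601e+09) = 94.2 dB.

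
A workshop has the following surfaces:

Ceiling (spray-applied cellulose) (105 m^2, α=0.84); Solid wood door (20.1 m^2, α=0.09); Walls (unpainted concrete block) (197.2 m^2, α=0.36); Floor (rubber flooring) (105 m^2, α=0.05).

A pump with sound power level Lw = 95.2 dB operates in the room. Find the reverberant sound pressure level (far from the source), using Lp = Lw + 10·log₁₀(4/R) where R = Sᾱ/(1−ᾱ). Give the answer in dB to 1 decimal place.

76.9 dB

A = 166.251 sabins; S = 427.3 m^2.
ᾱ = 0.3891, so room constant R = A/(1−ᾱ) = 272.141 m^2.
Lp = 95.2 + 10·log₁₀(4/272.141) = 95.2 + (-18.33) = 76.9 dB.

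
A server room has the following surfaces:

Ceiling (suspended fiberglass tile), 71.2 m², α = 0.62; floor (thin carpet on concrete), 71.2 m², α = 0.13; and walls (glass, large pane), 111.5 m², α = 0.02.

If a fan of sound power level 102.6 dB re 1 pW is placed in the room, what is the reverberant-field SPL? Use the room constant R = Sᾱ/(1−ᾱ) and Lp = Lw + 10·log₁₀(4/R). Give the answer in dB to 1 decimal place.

90.1 dB

A = 55.630 sabins; S = 253.9 m².
ᾱ = 0.2191, so room constant R = A/(1−ᾱ) = 71.238 m².
Lp = Lw + 10 log₁₀(4/R) = 102.6 -12.51 = 90.1 dB.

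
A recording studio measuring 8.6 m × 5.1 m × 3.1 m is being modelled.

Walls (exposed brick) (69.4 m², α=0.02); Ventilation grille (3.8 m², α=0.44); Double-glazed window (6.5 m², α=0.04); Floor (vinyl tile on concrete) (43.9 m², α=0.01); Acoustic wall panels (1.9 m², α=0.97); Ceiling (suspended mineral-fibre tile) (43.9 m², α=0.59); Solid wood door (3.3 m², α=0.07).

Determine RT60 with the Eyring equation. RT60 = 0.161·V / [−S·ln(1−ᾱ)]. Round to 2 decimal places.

0.62 seconds

Total surface area S = 69.4 + 3.8 + 6.5 + 43.9 + 1.9 + 43.9 + 3.3 = 172.7 m².
Absorption A = 69.4·0.02 + 3.8·0.44 + 6.5·0.04 + 43.9·0.01 + 1.9·0.97 + 43.9·0.59 + 3.3·0.07 = 31.734 sabins.
Mean coefficient ᾱ = A/S = 0.1838.
−S·ln(1−ᾱ) = −172.7 × ln(1 − 0.1838) = 35.075.
V = 8.6 × 5.1 × 3.1 = 135.966 m³.
RT60 = 0.161 × 135.966 / 35.075 = 0.62 s.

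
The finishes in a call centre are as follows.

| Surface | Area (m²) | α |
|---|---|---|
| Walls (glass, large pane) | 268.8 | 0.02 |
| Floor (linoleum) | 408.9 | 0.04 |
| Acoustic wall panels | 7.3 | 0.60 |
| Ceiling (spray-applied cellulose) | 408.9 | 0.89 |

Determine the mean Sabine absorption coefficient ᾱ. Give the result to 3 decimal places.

0.357

S = Σ Sᵢ = 268.8 + 408.9 + 7.3 + 408.9 = 1093.9 m².
Σ(Sᵢαᵢ) = 268.8×0.02 + 408.9×0.04 + 7.3×0.60 + 408.9×0.89 = 390.033.
ᾱ = A/S = 0.357.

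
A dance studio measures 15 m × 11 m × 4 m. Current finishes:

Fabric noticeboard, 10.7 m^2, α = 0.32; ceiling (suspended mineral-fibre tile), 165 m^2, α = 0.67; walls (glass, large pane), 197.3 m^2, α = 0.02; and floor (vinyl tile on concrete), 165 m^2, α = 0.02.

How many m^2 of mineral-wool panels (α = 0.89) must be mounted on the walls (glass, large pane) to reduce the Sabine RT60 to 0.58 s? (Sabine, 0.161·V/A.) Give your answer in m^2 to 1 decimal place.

71.2

A₁ = Σ Sᵢαᵢ = 10.7*0.32 + 165*0.67 + 197.3*0.02 + 165*0.02 = 121.220 sabins.
Required A₂ = 0.161·660/0.58 = 183.207 sabins.
Absorption to add: 183.207 − 121.220 = 61.987 sabins.
Net gain per m^2: Δα = 0.89 − 0.02 = 0.87.
Area = ΔA/Δα = 61.987/0.87 = 71.2 m^2.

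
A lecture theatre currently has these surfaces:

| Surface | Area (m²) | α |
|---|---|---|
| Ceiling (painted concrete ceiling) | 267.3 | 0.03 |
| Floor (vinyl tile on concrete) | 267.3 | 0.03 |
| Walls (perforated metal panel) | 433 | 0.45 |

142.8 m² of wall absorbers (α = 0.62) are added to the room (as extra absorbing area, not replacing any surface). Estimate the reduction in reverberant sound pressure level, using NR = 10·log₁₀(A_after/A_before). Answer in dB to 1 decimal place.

Equivalent absorption area: A_before = 267.3·0.03 + 267.3·0.03 + 433·0.45 = 210.888 m².
Treatment contributes 142.8·0.62 = 88.536 sabins.
New total A_after = 299.424 sabins.
NR = 10·log₁₀(299.424/210.888) = 1.5 dB.

1.5 dB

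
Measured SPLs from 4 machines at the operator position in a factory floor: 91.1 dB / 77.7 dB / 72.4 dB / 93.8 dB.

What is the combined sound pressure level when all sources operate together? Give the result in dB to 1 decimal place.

Converting to relative power and adding: 10^(91.1/10) + 10^(77.7/10) + 10^(72.4/10) + 10^(93.8/10) = 3.763e+09.
Back to dB: 10·log₁₀ Σ = 95.8 dB.

95.8 dB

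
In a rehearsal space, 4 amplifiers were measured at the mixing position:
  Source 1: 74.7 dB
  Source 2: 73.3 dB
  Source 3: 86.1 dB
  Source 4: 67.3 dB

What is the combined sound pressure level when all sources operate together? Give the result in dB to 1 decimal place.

86.7 dB

Converting to relative power and adding: 10^(74.7/10) + 10^(73.3/10) + 10^(86.1/10) + 10^(67.3/10) = 4.636e+08.
L_total = 10·log₁₀(4.636e+08) = 86.7 dB.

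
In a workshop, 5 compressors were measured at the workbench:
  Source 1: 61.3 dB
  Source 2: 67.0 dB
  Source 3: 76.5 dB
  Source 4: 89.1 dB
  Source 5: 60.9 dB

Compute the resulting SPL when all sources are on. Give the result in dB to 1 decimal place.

Σ 10^(Lᵢ/10) = 8.651e+08.
L_total = 10·log₁₀(8.651e+08) = 89.4 dB.

89.4 dB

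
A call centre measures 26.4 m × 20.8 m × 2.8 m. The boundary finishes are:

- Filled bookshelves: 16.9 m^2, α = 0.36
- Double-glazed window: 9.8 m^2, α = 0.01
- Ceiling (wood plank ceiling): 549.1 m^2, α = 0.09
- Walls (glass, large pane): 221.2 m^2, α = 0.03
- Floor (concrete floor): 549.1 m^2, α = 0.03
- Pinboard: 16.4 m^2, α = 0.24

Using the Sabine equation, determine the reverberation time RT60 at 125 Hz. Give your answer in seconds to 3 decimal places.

2.995 sec

Total absorption A = 16.9*0.36 + 9.8*0.01 + 549.1*0.09 + 221.2*0.03 + 549.1*0.03 + 16.4*0.24
  = 6.084 + 0.098 + 49.419 + 6.636 + 16.473 + 3.936 = 82.646 m^2 sabins.
V = 26.4·20.8·2.8 = 1537.536 m³.
Sabine: RT60 = 0.161 × 1537.536 / 82.646 = 2.995 s.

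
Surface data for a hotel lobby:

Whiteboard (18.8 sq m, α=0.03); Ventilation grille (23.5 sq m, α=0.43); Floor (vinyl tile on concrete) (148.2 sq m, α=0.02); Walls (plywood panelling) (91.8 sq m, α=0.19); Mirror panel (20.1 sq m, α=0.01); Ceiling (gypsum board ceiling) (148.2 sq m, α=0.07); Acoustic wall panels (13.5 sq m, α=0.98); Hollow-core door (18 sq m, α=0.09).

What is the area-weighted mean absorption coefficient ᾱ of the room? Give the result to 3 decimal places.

S = Σ Sᵢ = 18.8 + 23.5 + 148.2 + 91.8 + 20.1 + 148.2 + 13.5 + 18 = 482.1 sq m.
Weighted sum Σ Sα = 56.500.
ᾱ = A/S = 0.117.

0.117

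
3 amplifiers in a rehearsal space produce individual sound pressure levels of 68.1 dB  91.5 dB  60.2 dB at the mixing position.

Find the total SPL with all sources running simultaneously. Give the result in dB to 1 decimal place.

Sum in the linear (power) domain: Σ 10^(Lᵢ/10) = 10^(68.1/10) + 10^(91.5/10) + 10^(60.2/10) = 1.42e+09.
L_total = 10·log₁₀(1.42e+09) = 91.5 dB.

91.5 dB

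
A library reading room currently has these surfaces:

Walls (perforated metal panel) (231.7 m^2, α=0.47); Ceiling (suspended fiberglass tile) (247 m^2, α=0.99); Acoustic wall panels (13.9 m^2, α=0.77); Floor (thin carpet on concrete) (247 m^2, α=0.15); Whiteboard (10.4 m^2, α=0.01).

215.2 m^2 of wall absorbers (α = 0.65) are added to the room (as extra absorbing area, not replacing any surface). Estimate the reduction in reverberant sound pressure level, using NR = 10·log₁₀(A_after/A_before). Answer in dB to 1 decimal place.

1.3 dB

A_before = Σ Sᵢαᵢ = 231.7*0.47 + 247*0.99 + 13.9*0.77 + 247*0.15 + 10.4*0.01 = 401.286 sabins.
Treatment contributes 215.2·0.65 = 139.880 sabins.
A_after = 401.286 + 139.880 = 541.166 sabins.
NR = 10·log₁₀(541.166/401.286) = 1.3 dB.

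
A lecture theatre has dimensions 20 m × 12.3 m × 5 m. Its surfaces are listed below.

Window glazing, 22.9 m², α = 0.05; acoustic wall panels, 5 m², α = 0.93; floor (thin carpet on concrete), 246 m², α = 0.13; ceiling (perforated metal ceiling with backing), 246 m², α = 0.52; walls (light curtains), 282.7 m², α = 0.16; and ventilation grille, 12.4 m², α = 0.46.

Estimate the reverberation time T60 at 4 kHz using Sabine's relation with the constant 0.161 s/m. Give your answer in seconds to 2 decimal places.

0.91 s

Equivalent absorption area: A = 22.9*0.05 + 5*0.93 + 246*0.13 + 246*0.52 + 282.7*0.16 + 12.4*0.46 = 216.631 m².
Room volume: 1230 m³.
RT60 = 0.161 · V / A = 0.161 × 1230 / 216.631 = 0.91 s.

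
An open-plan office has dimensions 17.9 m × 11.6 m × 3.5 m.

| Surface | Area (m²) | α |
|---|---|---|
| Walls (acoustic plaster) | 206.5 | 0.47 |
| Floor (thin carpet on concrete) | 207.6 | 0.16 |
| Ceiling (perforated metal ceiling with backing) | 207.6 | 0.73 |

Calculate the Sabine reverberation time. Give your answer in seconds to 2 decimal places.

A = Σ Sᵢαᵢ = 206.5×0.47 + 207.6×0.16 + 207.6×0.73 = 281.819 sabins.
V = 17.9·11.6·3.5 = 726.74 m³.
RT60 = 0.161 · V / A = 0.161 × 726.74 / 281.819 = 0.42 s.

0.42 sec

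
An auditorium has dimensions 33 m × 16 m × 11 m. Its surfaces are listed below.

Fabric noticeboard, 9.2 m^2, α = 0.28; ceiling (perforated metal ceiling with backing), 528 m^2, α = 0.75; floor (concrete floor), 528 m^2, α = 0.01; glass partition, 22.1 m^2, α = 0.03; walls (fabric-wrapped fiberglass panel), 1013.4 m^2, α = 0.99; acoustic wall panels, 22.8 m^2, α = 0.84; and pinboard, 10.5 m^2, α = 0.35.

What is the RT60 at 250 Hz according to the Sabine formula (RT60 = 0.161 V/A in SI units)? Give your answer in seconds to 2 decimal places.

A = Σ Sᵢαᵢ = 9.2×0.28 + 528×0.75 + 528×0.01 + 22.1×0.03 + 1013.4×0.99 + 22.8×0.84 + 10.5×0.35 = 1430.612 sabins.
Room volume: 5808 m³.
Sabine: RT60 = 0.161 × 5808 / 1430.612 = 0.65 s.

0.65 sec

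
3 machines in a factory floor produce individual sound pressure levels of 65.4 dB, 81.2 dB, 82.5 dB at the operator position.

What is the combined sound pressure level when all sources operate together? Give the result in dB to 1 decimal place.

85.0 dB

Σ 10^(Lᵢ/10) = 3.131e+08.
L_total = 10·log₁₀(3.131e+08) = 85.0 dB.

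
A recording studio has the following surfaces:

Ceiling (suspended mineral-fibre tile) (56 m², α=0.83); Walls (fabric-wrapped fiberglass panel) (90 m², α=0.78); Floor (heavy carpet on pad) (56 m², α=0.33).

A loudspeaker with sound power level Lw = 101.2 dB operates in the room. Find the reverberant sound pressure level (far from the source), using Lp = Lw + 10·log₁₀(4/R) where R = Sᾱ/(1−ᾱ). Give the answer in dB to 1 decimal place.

81.1 dB

Σ(Sᵢαᵢ) = 56·0.83 + 90·0.78 + 56·0.33 = 135.160; total area S = 202.0 m².
ᾱ = 0.6691, so room constant R = A/(1−ᾱ) = 408.462 m².
Lp = Lw + 10 log₁₀(4/R) = 101.2 -20.09 = 81.1 dB.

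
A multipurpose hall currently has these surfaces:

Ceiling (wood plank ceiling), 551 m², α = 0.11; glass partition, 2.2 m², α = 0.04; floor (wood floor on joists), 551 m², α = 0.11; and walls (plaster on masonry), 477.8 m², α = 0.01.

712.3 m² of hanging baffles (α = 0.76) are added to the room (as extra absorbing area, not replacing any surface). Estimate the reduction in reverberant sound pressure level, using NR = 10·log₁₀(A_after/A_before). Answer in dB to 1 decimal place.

Summing Sᵢαᵢ: 60.610 + 0.088 + 60.610 + 4.778 → A_before = 126.086 sabins.
Treatment contributes 712.3·0.76 = 541.348 sabins.
New total A_after = 667.434 sabins.
NR = 10·log₁₀(667.434/126.086) = 7.2 dB.

7.2 dB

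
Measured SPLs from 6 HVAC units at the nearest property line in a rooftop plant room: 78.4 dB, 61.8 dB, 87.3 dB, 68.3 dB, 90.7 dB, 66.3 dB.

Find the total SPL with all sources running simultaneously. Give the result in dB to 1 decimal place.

92.5 dB

Converting to relative power and adding: 10^(78.4/10) + 10^(61.8/10) + 10^(87.3/10) + 10^(68.3/10) + 10^(90.7/10) + 10^(66.3/10) = 1.794e+09.
Back to dB: 10·log₁₀ Σ = 92.5 dB.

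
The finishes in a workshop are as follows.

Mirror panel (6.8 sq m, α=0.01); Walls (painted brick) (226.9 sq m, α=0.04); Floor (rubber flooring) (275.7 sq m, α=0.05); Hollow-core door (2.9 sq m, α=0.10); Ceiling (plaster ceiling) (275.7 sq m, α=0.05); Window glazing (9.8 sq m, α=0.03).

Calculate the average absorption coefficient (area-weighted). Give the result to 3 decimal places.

0.047

S = Σ Sᵢ = 6.8 + 226.9 + 275.7 + 2.9 + 275.7 + 9.8 = 797.8 sq m.
Weighted sum Σ Sα = 37.298.
ᾱ = A/S = 0.047.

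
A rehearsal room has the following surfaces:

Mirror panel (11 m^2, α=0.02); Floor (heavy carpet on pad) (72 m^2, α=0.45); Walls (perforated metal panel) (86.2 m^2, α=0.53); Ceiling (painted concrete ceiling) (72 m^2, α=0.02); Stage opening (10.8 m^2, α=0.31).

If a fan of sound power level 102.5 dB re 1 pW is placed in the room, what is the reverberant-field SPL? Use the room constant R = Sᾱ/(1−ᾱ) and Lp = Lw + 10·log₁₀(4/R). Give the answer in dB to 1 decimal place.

87.6 dB

A = 83.094 sabins; S = 252.0 m^2.
ᾱ = 0.3297, so room constant R = A/(1−ᾱ) = 123.965 m^2.
Lp = Lw + 10 log₁₀(4/R) = 102.5 -14.91 = 87.6 dB.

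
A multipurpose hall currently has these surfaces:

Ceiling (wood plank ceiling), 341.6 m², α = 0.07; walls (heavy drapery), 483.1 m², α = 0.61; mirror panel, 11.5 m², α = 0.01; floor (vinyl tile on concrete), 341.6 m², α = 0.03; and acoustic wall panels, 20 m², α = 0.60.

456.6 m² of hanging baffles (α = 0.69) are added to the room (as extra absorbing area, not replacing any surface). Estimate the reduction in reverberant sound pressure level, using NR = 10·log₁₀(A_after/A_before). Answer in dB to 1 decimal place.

2.8 dB

Total absorption A_before = 341.6·0.07 + 483.1·0.61 + 11.5·0.01 + 341.6·0.03 + 20·0.60
  = 23.912 + 294.691 + 0.115 + 10.248 + 12.000 = 340.966 m² sabins.
Treatment contributes 456.6·0.69 = 315.054 sabins.
A_after = 340.966 + 315.054 = 656.020 sabins.
Reduction = 10 log₁₀(A_after/A_before) = 10 log₁₀(1.9240) = 2.8 dB.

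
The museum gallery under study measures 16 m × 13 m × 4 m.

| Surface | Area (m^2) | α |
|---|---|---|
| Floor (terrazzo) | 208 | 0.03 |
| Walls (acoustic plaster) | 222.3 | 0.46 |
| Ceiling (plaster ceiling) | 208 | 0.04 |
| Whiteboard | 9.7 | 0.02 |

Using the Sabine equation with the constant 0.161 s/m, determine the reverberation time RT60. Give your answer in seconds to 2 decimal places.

1.14 seconds

Equivalent absorption area: A = 208×0.03 + 222.3×0.46 + 208×0.04 + 9.7×0.02 = 117.012 m^2.
Volume V = 16 × 13 × 4 = 832 m³.
RT60 = 0.161 · V / A = 0.161 × 832 / 117.012 = 1.14 s.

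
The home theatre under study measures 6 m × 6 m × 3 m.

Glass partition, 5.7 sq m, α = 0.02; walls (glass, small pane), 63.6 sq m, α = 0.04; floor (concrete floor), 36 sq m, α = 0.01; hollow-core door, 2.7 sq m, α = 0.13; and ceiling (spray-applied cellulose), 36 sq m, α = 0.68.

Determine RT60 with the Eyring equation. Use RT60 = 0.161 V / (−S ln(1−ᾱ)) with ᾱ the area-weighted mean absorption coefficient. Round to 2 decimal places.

Total surface area S = 5.7 + 63.6 + 36 + 2.7 + 36 = 144.0 sq m.
Absorption A = 5.7·0.02 + 63.6·0.04 + 36·0.01 + 2.7·0.13 + 36·0.68 = 27.849 sabins.
ᾱ = 27.849 / 144.0 = 0.1934.
Eyring denominator: −S ln(1−ᾱ) = 30.950.
V = 6 × 6 × 3 = 108 m³.
RT60 = 0.161 × 108 / 30.950 = 0.56 s.

0.56 seconds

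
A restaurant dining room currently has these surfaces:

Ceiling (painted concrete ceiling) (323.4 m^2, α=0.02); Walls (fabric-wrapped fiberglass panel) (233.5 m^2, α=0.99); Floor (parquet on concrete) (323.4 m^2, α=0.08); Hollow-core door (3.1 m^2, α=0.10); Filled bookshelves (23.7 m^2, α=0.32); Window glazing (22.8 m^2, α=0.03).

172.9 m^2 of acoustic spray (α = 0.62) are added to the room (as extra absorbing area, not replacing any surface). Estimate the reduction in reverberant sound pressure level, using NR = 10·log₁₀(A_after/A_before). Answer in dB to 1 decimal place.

Total absorption A_before = 323.4·0.02 + 233.5·0.99 + 323.4·0.08 + 3.1·0.10 + 23.7·0.32 + 22.8·0.03
  = 6.468 + 231.165 + 25.872 + 0.310 + 7.584 + 0.684 = 272.083 m^2 sabins.
Added absorption = 172.9 × 0.62 = 107.198 sabins.
A_after = 272.083 + 107.198 = 379.281 sabins.
Reduction = 10 log₁₀(A_after/A_before) = 10 log₁₀(1.3940) = 1.4 dB.

1.4 dB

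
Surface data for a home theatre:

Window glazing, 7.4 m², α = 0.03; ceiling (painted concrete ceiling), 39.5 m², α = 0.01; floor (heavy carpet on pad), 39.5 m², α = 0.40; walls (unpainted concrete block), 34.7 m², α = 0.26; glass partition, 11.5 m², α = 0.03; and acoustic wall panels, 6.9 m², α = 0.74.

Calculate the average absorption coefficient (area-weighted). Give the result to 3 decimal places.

S = Σ Sᵢ = 7.4 + 39.5 + 39.5 + 34.7 + 11.5 + 6.9 = 139.5 m².
Σ(Sᵢαᵢ) = 7.4*0.03 + 39.5*0.01 + 39.5*0.40 + 34.7*0.26 + 11.5*0.03 + 6.9*0.74 = 30.890.
ᾱ = 30.890 / 139.5 = 0.221.

0.221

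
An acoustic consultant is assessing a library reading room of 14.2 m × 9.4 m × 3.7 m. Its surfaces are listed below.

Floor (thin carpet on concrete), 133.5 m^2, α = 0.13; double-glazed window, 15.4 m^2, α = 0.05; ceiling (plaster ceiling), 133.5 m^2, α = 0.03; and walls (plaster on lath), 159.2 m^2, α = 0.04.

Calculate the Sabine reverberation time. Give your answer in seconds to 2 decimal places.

2.79 s

Equivalent absorption area: A = 133.5·0.13 + 15.4·0.05 + 133.5·0.03 + 159.2·0.04 = 28.498 m^2.
Volume V = 14.2 × 9.4 × 3.7 = 493.876 m³.
RT60 = 0.161 · V / A = 0.161 × 493.876 / 28.498 = 2.79 s.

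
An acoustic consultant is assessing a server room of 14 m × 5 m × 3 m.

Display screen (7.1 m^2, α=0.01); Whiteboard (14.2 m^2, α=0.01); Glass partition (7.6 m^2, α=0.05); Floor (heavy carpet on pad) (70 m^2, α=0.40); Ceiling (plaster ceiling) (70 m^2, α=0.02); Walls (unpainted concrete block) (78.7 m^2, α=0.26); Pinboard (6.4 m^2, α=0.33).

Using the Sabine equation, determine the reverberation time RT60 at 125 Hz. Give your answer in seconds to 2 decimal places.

Summing Sᵢαᵢ: 0.071 + 0.142 + 0.380 + 28.000 + 1.400 + 20.462 + 2.112 → A = 52.567 sabins.
Room volume: 210 m³.
T = 0.161 V/A = 0.161·210/52.567 = 0.64 s.

0.64 seconds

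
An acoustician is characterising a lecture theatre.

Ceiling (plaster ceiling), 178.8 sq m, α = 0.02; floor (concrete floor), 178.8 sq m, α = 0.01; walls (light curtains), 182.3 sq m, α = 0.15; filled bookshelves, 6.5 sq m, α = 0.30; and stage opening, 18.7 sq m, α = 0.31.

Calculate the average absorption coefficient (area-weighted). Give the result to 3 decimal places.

0.072

S = Σ Sᵢ = 178.8 + 178.8 + 182.3 + 6.5 + 18.7 = 565.1 sq m.
A = 178.8·0.02 + 178.8·0.01 + 182.3·0.15 + 6.5·0.30 + 18.7·0.31 = 40.456 sabins.
ᾱ = 40.456 / 565.1 = 0.072.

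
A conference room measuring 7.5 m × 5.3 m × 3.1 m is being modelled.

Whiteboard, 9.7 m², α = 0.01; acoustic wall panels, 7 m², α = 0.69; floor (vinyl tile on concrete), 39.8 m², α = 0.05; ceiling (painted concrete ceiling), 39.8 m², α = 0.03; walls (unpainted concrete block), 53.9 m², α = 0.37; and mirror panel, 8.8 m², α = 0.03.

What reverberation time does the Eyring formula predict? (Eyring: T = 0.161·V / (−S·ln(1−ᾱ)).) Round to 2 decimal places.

0.64 s

S = Σ Sᵢ = 159.0 m².
Absorption A = 9.7×0.01 + 7×0.69 + 39.8×0.05 + 39.8×0.03 + 53.9×0.37 + 8.8×0.03 = 28.318 sabins.
Mean coefficient ᾱ = A/S = 0.1781.
Eyring denominator: −S ln(1−ᾱ) = 31.186.
V = 7.5 × 5.3 × 3.1 = 123.225 m³.
T = 0.161·V/[−S·ln(1−ᾱ)] = 0.161·123.225/31.186 = 0.64 s.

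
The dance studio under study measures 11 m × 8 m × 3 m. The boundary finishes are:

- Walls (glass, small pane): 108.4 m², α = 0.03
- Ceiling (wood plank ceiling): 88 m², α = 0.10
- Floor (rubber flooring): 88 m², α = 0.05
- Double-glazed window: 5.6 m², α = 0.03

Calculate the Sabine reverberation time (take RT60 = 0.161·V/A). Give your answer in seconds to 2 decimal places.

2.56 s

Summing Sᵢαᵢ: 3.252 + 8.800 + 4.400 + 0.168 → A = 16.620 sabins.
V = 11·8·3 = 264 m³.
T = 0.161 V/A = 0.161·264/16.620 = 2.56 s.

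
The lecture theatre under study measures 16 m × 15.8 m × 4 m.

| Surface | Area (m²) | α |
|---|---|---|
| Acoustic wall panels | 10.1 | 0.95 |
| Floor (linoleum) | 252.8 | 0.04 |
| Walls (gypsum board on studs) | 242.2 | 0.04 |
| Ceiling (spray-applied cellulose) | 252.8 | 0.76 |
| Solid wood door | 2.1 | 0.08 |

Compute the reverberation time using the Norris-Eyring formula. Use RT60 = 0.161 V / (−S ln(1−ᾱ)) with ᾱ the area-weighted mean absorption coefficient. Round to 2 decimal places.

0.62 s

Total surface area S = 10.1 + 252.8 + 242.2 + 252.8 + 2.1 = 760.0 m².
Σ(Sᵢαᵢ) = 10.1×0.95 + 252.8×0.04 + 242.2×0.04 + 252.8×0.76 + 2.1×0.08 = 221.691.
Mean coefficient ᾱ = A/S = 0.2917.
−S·ln(1−ᾱ) = −760.0 × ln(1 − 0.2917) = 262.115.
V = 16 × 15.8 × 4 = 1011.2 m³.
T = 0.161·V/[−S·ln(1−ᾱ)] = 0.161·1011.2/262.115 = 0.62 s.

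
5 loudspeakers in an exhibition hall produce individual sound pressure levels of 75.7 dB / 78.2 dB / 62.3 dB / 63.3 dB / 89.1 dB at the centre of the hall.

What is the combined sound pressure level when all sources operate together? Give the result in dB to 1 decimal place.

89.6 dB

Sum in the linear (power) domain: Σ 10^(Lᵢ/10) = 10^(75.7/10) + 10^(78.2/10) + 10^(62.3/10) + 10^(63.3/10) + 10^(89.1/10) = 9.199e+08.
Combined level = 10 log₁₀(9.199e+08) = 89.6 dB.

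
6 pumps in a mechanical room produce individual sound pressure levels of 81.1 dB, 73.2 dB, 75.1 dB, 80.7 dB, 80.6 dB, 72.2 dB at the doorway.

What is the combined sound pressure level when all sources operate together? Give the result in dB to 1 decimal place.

Converting to relative power and adding: 10^(81.1/10) + 10^(73.2/10) + 10^(75.1/10) + 10^(80.7/10) + 10^(80.6/10) + 10^(72.2/10) = 4.31e+08.
L_total = 10·log₁₀(4.31e+08) = 86.3 dB.

86.3 dB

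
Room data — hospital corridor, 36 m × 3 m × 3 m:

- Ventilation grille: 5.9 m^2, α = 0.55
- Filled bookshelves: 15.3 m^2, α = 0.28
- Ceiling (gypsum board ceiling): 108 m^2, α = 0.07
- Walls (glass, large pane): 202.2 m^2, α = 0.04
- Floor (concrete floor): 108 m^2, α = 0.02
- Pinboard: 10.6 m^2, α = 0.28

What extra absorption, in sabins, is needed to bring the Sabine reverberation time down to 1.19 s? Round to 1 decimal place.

Total absorption A₁ = 5.9·0.55 + 15.3·0.28 + 108·0.07 + 202.2·0.04 + 108·0.02 + 10.6·0.28
  = 3.245 + 4.284 + 7.560 + 8.088 + 2.160 + 2.968 = 28.305 m^2 sabins.
V = 324 m³. Required absorption A₂ = 0.161 × 324 / 1.19 = 43.835 sabins.
Shortfall: 43.835 − 28.305 = 15.5 sabins.

15.5 sabins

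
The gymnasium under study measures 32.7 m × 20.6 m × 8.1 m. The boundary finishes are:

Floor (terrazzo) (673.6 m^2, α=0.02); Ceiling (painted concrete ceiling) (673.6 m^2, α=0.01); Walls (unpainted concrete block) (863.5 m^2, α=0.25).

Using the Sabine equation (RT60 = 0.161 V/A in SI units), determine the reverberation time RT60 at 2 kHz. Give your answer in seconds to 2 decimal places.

3.72 seconds

Summing Sᵢαᵢ: 13.472 + 6.736 + 215.875 → A = 236.083 sabins.
V = 32.7·20.6·8.1 = 5456.322 m³.
Sabine: RT60 = 0.161 × 5456.322 / 236.083 = 3.72 s.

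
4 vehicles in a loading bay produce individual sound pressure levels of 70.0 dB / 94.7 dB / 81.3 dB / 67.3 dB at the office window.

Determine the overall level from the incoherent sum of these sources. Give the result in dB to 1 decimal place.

Sum in the linear (power) domain: Σ 10^(Lᵢ/10) = 10^(70.0/10) + 10^(94.7/10) + 10^(81.3/10) + 10^(67.3/10) = 3.101e+09.
L_total = 10·log₁₀(3.101e+09) = 94.9 dB.

94.9 dB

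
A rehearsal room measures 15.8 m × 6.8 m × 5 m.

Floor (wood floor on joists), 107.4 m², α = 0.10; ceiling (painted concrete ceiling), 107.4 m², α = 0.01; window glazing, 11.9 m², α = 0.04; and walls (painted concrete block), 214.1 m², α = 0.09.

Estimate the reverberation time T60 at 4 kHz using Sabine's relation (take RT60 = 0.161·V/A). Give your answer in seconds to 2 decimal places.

2.74 sec

Total absorption A = 107.4*0.10 + 107.4*0.01 + 11.9*0.04 + 214.1*0.09
  = 10.740 + 1.074 + 0.476 + 19.269 = 31.559 m² sabins.
V = 15.8·6.8·5 = 537.2 m³.
RT60 = 0.161 · V / A = 0.161 × 537.2 / 31.559 = 2.74 s.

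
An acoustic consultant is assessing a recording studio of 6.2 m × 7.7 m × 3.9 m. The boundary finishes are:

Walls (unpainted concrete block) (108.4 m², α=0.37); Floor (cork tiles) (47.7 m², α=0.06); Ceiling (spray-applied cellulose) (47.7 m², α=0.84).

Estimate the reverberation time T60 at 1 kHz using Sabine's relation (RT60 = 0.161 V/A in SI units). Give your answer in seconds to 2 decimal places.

Total absorption A = 108.4·0.37 + 47.7·0.06 + 47.7·0.84
  = 40.108 + 2.862 + 40.068 = 83.038 m² sabins.
Volume V = 6.2 × 7.7 × 3.9 = 186.186 m³.
T = 0.161 V/A = 0.161·186.186/83.038 = 0.36 s.

0.36 seconds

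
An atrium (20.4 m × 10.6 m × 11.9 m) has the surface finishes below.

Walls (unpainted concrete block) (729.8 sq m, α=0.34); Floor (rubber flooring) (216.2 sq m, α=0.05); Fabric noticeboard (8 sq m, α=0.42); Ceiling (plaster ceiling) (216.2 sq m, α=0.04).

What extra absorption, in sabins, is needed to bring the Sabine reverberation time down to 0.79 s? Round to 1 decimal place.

253.5 sabins

A₁ = Σ Sᵢαᵢ = 729.8*0.34 + 216.2*0.05 + 8*0.42 + 216.2*0.04 = 270.950 sabins.
V = 2573.256 m³. Required absorption A₂ = 0.161 × 2573.256 / 0.79 = 524.423 sabins.
ΔA = A₂ − A₁ = 524.423 − 270.950 = 253.5 sabins.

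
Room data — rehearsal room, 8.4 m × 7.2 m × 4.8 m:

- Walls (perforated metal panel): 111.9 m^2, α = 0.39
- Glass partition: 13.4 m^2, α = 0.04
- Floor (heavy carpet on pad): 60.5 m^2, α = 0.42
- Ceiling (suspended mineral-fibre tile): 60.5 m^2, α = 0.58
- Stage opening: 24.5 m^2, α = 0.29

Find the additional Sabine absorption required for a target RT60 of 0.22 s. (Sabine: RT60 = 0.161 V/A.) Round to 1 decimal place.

100.7 sabins

A₁ = Σ Sᵢαᵢ = 111.9*0.39 + 13.4*0.04 + 60.5*0.42 + 60.5*0.58 + 24.5*0.29 = 111.782 sabins.
For T = 0.22 s, need A₂ = 0.161·V/T = 0.161·290.304/0.22 = 212.450 sabins.
ΔA = A₂ − A₁ = 212.450 − 111.782 = 100.7 sabins.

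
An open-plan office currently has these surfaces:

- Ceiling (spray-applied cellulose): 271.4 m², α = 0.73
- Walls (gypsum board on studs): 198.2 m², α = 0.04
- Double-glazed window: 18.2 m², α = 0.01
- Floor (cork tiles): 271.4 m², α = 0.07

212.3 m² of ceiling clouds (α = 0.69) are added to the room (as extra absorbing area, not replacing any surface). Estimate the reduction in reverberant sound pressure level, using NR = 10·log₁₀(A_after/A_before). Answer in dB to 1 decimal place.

2.2 dB

Summing Sᵢαᵢ: 198.122 + 7.928 + 0.182 + 18.998 → A_before = 225.230 sabins.
Added absorption = 212.3 × 0.69 = 146.487 sabins.
New total A_after = 371.717 sabins.
NR = 10·log₁₀(371.717/225.230) = 2.2 dB.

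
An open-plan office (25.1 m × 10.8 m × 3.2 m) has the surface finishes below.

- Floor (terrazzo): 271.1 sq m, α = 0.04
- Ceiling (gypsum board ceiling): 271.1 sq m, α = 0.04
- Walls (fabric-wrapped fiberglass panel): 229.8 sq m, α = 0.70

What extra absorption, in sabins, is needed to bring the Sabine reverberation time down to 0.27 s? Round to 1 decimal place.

Summing Sᵢαᵢ: 10.844 + 10.844 + 160.860 → A₁ = 182.548 sabins.
For T = 0.27 s, need A₂ = 0.161·V/T = 0.161·867.456/0.27 = 517.261 sabins.
ΔA = A₂ − A₁ = 517.261 − 182.548 = 334.7 sabins.

334.7 sabins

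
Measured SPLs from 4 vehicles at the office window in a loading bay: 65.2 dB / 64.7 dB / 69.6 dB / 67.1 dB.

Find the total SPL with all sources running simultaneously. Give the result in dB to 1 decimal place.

Converting to relative power and adding: 10^(65.2/10) + 10^(64.7/10) + 10^(69.6/10) + 10^(67.1/10) = 2.051e+07.
Back to dB: 10·log₁₀ Σ = 73.1 dB.

73.1 dB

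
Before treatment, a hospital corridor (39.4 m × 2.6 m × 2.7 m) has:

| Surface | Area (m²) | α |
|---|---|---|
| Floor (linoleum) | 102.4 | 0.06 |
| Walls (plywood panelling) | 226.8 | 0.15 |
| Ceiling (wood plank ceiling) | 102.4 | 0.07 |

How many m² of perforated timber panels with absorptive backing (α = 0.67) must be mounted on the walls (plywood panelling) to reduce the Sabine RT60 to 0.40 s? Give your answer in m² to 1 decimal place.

123.1

A₁ = Σ Sᵢαᵢ = 102.4×0.06 + 226.8×0.15 + 102.4×0.07 = 47.332 sabins.
V = 276.588 m³. Target absorption A₂ = 0.161 × 276.588 / 0.40 = 111.327 sabins.
Absorption to add: 111.327 − 47.332 = 63.995 sabins.
Each m² of panel replacing the walls (plywood panelling) adds (0.67 − 0.15) = 0.52 sabins.
Area = ΔA/Δα = 63.995/0.52 = 123.1 m².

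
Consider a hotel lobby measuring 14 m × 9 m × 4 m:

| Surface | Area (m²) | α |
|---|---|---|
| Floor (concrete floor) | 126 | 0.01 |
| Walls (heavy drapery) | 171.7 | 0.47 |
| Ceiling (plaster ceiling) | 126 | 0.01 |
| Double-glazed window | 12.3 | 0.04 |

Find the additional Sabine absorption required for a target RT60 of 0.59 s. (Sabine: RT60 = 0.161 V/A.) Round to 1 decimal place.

Equivalent absorption area: A₁ = 126·0.01 + 171.7·0.47 + 126·0.01 + 12.3·0.04 = 83.711 m².
Target A₂ = 0.161·504/0.59 = 137.532 sabins (V = 504 m³).
Shortfall: 137.532 − 83.711 = 53.8 sabins.

53.8 sabins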